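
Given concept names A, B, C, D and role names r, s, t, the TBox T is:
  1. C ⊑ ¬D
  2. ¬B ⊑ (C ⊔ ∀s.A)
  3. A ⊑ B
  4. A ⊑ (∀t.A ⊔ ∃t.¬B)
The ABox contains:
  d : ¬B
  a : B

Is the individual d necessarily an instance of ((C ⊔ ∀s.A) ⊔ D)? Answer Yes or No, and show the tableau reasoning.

Yes

1. d : ((C ⊔ ∀s.A) ⊔ D)?  L(d) = {¬B} ∪ {((¬C ⊓ ∃s.¬A) ⊓ ¬D)}
   clash {B, ¬B} at d — d ∈ ((C ⊔ ∀s.A) ⊔ D)
2. Hence d : ((C ⊔ ∀s.A) ⊔ D): entailed.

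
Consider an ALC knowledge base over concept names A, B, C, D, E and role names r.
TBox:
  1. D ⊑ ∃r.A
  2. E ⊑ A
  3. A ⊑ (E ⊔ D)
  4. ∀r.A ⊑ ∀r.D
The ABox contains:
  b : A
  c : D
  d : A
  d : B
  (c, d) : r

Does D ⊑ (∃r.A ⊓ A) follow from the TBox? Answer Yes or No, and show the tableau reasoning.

1. D ⊑ (∃r.A ⊓ A)  ⇔  (D ⊓ (∀r.¬A ⊔ ¬A)) unsat w.r.t. T
   apply at x₀: D⊑∃r.A
   open: L(x₀) ⊇ {D, ¬A, ¬E, ∃r.A, ∃r.¬A} (+ ∃-successors)
2. Hence D ⊑ (∃r.A ⊓ A): not entailed.

No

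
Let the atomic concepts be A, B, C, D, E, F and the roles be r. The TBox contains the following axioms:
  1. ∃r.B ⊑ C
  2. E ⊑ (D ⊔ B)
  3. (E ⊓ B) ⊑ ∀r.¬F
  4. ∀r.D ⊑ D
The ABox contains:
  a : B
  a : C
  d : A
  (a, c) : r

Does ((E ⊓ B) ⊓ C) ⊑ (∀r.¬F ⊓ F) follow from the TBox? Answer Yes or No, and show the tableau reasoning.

1. ((E ⊓ B) ⊓ C) ⊑ (∀r.¬F ⊓ F)  ⇔  (((E ⊓ B) ⊓ C) ⊓ (∃r.F ⊔ ¬F)) unsat w.r.t. T
   apply at x₀: E⊑(D ⊔ B); (E ⊓ B)⊑∀r.¬F
   open: L(x₀) ⊇ {B, C, E, ¬F, ∀r.¬F, …} (+ ∃-successors)
2. Hence ((E ⊓ B) ⊓ C) ⊑ (∀r.¬F ⊓ F): not entailed.

No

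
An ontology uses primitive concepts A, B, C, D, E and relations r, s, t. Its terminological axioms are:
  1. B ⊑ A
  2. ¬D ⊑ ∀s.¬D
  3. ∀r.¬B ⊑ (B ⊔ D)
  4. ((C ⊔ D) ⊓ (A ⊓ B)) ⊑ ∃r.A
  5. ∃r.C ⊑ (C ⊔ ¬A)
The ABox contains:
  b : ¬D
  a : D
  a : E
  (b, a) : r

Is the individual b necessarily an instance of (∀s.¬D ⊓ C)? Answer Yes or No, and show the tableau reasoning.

No

1. b : (∀s.¬D ⊓ C)?  L(b) = {¬D} ∪ {(∃s.D ⊔ ¬C)}
   apply at b: ¬D⊑∀s.¬D
   open: L(b) ⊇ {¬B, ¬C, ¬D, ∀r.¬C, ∀s.¬D, …} (+ ∃-successors) — b ∉ (∀s.¬D ⊓ C) possible
2. Hence b : (∀s.¬D ⊓ C): not entailed.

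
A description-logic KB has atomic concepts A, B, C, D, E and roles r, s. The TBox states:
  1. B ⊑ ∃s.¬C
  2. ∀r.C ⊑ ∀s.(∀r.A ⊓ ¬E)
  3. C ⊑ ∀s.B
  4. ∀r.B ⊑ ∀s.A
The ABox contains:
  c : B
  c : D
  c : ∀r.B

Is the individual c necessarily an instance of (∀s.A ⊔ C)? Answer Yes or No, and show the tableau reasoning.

Yes

1. c : (∀s.A ⊔ C)?  L(c) = {B, D, ∀r.B} ∪ {(∃s.¬A ⊓ ¬C)}
   clash {A, ¬A} at an ∃-successor — c ∈ (∀s.A ⊔ C)
2. Hence c : (∀s.A ⊔ C): entailed.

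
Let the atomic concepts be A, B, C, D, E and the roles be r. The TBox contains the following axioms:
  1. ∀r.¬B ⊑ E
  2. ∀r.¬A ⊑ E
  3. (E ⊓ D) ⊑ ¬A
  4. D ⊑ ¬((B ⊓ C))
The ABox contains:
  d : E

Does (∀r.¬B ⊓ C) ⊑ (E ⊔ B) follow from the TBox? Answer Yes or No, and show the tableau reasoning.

1. (∀r.¬B ⊓ C) ⊑ (E ⊔ B)  ⇔  ((∀r.¬B ⊓ C) ⊓ (¬E ⊓ ¬B)) unsat w.r.t. T
   all branches close; clash {E, ¬E} at x₀
2. Hence (∀r.¬B ⊓ C) ⊑ (E ⊔ B): entailed.

Yes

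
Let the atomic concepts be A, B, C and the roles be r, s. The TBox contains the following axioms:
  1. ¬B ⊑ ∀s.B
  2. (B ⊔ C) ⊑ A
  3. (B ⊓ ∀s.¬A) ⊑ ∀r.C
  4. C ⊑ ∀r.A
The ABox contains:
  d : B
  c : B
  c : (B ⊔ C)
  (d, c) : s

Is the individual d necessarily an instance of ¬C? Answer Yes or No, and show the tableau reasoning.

No

1. d : ¬C?  L(d) = {B} ∪ {C}
   apply at d: C⊑∀r.A
   open: L(d) ⊇ {A, B, C, ∀r.A, ∃s.A} (+ ∃-successors) — d ∉ ¬C possible
2. Hence d : ¬C: not entailed.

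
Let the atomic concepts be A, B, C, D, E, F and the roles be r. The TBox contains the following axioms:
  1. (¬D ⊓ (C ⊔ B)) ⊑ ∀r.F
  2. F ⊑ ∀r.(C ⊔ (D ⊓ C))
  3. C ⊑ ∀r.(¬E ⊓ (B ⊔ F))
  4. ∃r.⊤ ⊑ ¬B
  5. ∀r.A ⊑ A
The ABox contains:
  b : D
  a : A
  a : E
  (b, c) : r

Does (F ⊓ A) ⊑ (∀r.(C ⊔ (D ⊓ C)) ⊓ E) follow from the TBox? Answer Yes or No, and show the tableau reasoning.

No

1. (F ⊓ A) ⊑ (∀r.(C ⊔ (D ⊓ C)) ⊓ E)  ⇔  ((F ⊓ A) ⊓ (∃r.(¬C ⊓ (¬D ⊔ ¬C)) ⊔ ¬E)) unsat w.r.t. T
   apply at x₀: F⊑∀r.(C ⊔ (D ⊓ C))
   open: L(x₀) ⊇ {A, D, F, ¬C, ¬E, …}
2. Hence (F ⊓ A) ⊑ (∀r.(C ⊔ (D ⊓ C)) ⊓ E): not entailed.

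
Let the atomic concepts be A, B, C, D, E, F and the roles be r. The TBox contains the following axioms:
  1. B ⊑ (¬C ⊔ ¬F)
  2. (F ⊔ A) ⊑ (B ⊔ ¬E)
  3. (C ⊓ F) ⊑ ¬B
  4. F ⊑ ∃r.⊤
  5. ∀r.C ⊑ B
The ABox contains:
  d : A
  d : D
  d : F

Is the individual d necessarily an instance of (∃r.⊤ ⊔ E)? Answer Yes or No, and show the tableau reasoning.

1. d : (∃r.⊤ ⊔ E)?  L(d) = {A, D, F} ∪ {(∀r.⊥ ⊓ ¬E)}
   clash {B, ¬B} at d — d ∈ (∃r.⊤ ⊔ E)
2. Hence d : (∃r.⊤ ⊔ E): entailed.

Yes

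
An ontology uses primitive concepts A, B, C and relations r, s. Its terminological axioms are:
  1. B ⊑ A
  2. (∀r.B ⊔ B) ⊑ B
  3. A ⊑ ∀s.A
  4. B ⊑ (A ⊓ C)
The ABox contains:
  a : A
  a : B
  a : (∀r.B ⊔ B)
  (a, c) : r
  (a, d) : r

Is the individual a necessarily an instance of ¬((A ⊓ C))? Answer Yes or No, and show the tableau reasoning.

No

1. a : ¬((A ⊓ C))?  L(a) = {A, B, (∀r.B ⊔ B)} ∪ {(A ⊓ C)}
   apply at a: A⊑∀s.A
   open: L(a) ⊇ {A, B, C, ∀s.A} — a ∉ ¬((A ⊓ C)) possible
2. Hence a : ¬((A ⊓ C)): not entailed.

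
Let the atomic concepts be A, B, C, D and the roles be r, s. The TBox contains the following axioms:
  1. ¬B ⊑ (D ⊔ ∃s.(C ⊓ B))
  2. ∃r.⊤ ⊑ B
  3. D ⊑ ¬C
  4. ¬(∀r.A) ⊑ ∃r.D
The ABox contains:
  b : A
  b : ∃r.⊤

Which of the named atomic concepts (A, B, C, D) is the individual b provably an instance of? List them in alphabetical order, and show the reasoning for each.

1. b : A?  L(b) = {A, ∃r.⊤} ∪ {¬A}
   clash {A, ¬A} at b — b ∈ A
2. b : B?  L(b) = {A, ∃r.⊤} ∪ {¬B}
   clash {B, ¬B} at b — b ∈ B
3. b : C?  L(b) = {A, ∃r.⊤} ∪ {¬C}
   apply at b: ∃r.⊤⊑B
   open: L(b) ⊇ {A, B, ¬C, ∀r.A, ∃r.⊤} (+ ∃-successors) — b ∉ C possible
4. b : D?  L(b) = {A, ∃r.⊤} ∪ {¬D}
   apply at b: ∃r.⊤⊑B
   open: L(b) ⊇ {A, B, ¬D, ∀r.A, ∃r.⊤} (+ ∃-successors) — b ∉ D possible
5. Entailed for b: {A, B}

{A, B}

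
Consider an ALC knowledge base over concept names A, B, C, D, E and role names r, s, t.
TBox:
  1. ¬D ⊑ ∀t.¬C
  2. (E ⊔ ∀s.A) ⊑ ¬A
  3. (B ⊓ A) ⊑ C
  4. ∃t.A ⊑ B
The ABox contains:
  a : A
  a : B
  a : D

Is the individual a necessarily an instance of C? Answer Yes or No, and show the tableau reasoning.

1. a : C?  L(a) = {A, B, D} ∪ {¬C}
   clash {C, ¬C} at a — a ∈ C
2. Hence a : C: entailed.

Yes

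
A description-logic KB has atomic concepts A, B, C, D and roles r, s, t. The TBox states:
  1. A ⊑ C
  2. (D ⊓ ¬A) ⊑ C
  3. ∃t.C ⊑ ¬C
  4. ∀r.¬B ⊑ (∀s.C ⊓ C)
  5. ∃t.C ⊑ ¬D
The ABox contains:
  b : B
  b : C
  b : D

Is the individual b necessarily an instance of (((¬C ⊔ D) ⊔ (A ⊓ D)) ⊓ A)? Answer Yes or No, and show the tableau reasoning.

1. b : (((¬C ⊔ D) ⊔ (A ⊓ D)) ⊓ A)?  L(b) = {B, C, D} ∪ {(((C ⊓ ¬D) ⊓ (¬A ⊔ ¬D)) ⊔ ¬A)}
   open: L(b) ⊇ {B, C, D, ¬A, ∀t.¬C, …} (+ ∃-successors) — b ∉ (((¬C ⊔ D) ⊔ (A ⊓ D)) ⊓ A) possible
2. Hence b : (((¬C ⊔ D) ⊔ (A ⊓ D)) ⊓ A): not entailed.

No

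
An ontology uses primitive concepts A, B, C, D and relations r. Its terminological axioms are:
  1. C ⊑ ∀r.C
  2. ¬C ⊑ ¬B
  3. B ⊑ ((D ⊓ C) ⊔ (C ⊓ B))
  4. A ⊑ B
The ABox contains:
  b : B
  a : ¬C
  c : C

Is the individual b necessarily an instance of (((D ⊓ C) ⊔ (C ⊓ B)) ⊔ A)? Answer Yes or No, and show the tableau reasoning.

1. b : (((D ⊓ C) ⊔ (C ⊓ B)) ⊔ A)?  L(b) = {B} ∪ {(((¬D ⊔ ¬C) ⊓ (¬C ⊔ ¬B)) ⊓ ¬A)}
   clash {B, ¬B} at b — b ∈ (((D ⊓ C) ⊔ (C ⊓ B)) ⊔ A)
2. Hence b : (((D ⊓ C) ⊔ (C ⊓ B)) ⊔ A): entailed.

Yes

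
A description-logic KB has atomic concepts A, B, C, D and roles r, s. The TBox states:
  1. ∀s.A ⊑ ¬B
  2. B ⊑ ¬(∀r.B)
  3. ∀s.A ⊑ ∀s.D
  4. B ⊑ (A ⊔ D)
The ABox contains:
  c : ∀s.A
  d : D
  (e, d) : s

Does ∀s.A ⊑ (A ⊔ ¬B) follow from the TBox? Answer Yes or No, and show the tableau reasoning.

1. ∀s.A ⊑ (A ⊔ ¬B)  ⇔  (∀s.A ⊓ (¬A ⊓ B)) unsat w.r.t. T
   all branches close; clash {B, ¬B} at x₀
2. Hence ∀s.A ⊑ (A ⊔ ¬B): entailed.

Yes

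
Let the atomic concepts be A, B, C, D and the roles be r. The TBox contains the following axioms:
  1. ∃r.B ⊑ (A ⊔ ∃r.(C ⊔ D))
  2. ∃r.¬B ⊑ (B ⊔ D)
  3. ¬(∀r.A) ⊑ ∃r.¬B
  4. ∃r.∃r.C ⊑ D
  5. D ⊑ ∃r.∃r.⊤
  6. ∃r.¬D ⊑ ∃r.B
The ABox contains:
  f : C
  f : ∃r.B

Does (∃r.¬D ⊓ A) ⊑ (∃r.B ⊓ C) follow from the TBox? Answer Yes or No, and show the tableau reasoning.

1. (∃r.¬D ⊓ A) ⊑ (∃r.B ⊓ C)  ⇔  ((∃r.¬D ⊓ A) ⊓ (∀r.¬B ⊔ ¬C)) unsat w.r.t. T
   apply at x₀: ∃r.¬D⊑∃r.B
   open: L(x₀) ⊇ {A, ¬C, ¬D, ∀r.A, ∀r.B, …} (+ ∃-successors)
2. Hence (∃r.¬D ⊓ A) ⊑ (∃r.B ⊓ C): not entailed.

No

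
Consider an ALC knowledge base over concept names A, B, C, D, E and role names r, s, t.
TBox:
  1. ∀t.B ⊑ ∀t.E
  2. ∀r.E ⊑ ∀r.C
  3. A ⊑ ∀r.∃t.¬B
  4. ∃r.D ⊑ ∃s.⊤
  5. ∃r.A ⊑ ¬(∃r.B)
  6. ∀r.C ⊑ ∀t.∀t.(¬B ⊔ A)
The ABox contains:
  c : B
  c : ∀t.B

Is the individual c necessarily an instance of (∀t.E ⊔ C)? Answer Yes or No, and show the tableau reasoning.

1. c : (∀t.E ⊔ C)?  L(c) = {B, ∀t.B} ∪ {(∃t.¬E ⊓ ¬C)}
   clash {E, ¬E} at an ∃-successor — c ∈ (∀t.E ⊔ C)
2. Hence c : (∀t.E ⊔ C): entailed.

Yes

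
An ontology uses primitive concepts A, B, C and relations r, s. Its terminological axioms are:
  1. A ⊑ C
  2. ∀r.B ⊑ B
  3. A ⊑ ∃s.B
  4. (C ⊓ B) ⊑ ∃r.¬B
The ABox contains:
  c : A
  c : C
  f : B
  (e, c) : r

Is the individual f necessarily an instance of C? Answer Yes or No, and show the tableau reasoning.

No

1. f : C?  L(f) = {B} ∪ {¬C}
   open: L(f) ⊇ {B, ¬A, ¬C} — f ∉ C possible
2. Hence f : C: not entailed.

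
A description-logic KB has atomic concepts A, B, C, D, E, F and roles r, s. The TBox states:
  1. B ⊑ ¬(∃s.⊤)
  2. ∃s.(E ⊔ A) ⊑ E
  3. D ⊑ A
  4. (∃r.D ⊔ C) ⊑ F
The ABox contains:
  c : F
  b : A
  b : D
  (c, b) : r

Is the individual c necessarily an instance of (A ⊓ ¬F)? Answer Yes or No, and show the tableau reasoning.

No

1. c : (A ⊓ ¬F)?  L(c) = {F} ∪ {(¬A ⊔ F)}
   open: L(c) ⊇ {F, ¬B, ¬D, ∀s.(¬E ⊓ ¬A)} — c ∉ (A ⊓ ¬F) possible
2. Hence c : (A ⊓ ¬F): not entailed.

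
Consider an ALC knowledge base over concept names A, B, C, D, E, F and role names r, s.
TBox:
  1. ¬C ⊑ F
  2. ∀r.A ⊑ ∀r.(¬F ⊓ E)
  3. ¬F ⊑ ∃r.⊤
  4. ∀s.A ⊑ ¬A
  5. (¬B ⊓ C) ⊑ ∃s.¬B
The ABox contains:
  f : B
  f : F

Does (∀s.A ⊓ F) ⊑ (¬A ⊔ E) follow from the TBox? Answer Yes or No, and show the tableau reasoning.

1. (∀s.A ⊓ F) ⊑ (¬A ⊔ E)  ⇔  ((∀s.A ⊓ F) ⊓ (A ⊓ ¬E)) unsat w.r.t. T
   all branches close; clash {A, ¬A} at x₀
2. Hence (∀s.A ⊓ F) ⊑ (¬A ⊔ E): entailed.

Yes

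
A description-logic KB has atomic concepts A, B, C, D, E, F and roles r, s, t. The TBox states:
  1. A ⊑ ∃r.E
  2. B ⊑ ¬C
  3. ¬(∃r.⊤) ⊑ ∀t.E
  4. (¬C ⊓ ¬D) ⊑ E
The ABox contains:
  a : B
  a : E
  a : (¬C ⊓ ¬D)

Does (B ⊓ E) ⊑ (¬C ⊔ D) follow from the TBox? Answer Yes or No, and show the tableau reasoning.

1. (B ⊓ E) ⊑ (¬C ⊔ D)  ⇔  ((B ⊓ E) ⊓ (C ⊓ ¬D)) unsat w.r.t. T
   all branches close; clash {C, ¬C} at x₀
2. Hence (B ⊓ E) ⊑ (¬C ⊔ D): entailed.

Yes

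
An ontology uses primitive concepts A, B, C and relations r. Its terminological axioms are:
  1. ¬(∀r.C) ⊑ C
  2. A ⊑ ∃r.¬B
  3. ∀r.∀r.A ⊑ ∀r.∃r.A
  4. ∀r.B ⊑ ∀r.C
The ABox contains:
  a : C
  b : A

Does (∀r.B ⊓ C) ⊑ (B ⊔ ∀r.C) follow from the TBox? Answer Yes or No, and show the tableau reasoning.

Yes

1. (∀r.B ⊓ C) ⊑ (B ⊔ ∀r.C)  ⇔  ((∀r.B ⊓ C) ⊓ (¬B ⊓ ∃r.¬C)) unsat w.r.t. T
   all branches close; clash {B, ¬B} at an ∃-successor
2. Hence (∀r.B ⊓ C) ⊑ (B ⊔ ∀r.C): entailed.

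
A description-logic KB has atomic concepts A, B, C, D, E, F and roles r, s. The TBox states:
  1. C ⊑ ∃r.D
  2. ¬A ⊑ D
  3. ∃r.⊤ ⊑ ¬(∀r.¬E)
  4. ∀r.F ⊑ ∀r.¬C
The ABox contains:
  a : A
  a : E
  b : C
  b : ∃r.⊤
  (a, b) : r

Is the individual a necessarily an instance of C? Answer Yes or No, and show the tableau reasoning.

1. a : C?  L(a) = {A, E} ∪ {¬C}
   open: L(a) ⊇ {A, E, ¬C, ∃r.E, ∃r.¬F} (+ ∃-successors) — a ∉ C possible
2. Hence a : C: not entailed.

No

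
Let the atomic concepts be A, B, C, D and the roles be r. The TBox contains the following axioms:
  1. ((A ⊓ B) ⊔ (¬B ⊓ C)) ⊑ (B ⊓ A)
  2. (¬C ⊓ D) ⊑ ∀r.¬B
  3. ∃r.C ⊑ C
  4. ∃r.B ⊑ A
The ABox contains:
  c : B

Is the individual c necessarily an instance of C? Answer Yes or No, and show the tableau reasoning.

1. c : C?  L(c) = {B} ∪ {¬C}
   open: L(c) ⊇ {B, ¬A, ¬C, ¬D, ∀r.¬B, …} — c ∉ C possible
2. Hence c : C: not entailed.

No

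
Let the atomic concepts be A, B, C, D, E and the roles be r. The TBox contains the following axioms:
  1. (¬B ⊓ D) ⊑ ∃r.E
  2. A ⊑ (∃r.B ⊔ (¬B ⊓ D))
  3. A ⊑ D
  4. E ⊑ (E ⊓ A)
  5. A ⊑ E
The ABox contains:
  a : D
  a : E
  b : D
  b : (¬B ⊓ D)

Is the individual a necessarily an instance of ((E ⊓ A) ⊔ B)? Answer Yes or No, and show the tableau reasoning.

Yes

1. a : ((E ⊓ A) ⊔ B)?  L(a) = {D, E} ∪ {((¬E ⊔ ¬A) ⊓ ¬B)}
   clash {A, ¬A} at a — a ∈ ((E ⊓ A) ⊔ B)
2. Hence a : ((E ⊓ A) ⊔ B): entailed.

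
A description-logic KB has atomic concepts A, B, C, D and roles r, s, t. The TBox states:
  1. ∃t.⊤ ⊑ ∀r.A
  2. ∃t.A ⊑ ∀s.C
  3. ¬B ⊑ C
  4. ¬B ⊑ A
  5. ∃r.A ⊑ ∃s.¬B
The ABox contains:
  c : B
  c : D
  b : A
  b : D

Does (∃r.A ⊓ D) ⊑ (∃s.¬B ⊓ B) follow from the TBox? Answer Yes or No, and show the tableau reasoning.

1. (∃r.A ⊓ D) ⊑ (∃s.¬B ⊓ B)  ⇔  ((∃r.A ⊓ D) ⊓ (∀s.B ⊔ ¬B)) unsat w.r.t. T
   apply at x₀: ∃r.A⊑∃s.¬B
   open: L(x₀) ⊇ {A, C, D, ¬B, ∀t.¬A, …} (+ ∃-successors)
2. Hence (∃r.A ⊓ D) ⊑ (∃s.¬B ⊓ B): not entailed.

No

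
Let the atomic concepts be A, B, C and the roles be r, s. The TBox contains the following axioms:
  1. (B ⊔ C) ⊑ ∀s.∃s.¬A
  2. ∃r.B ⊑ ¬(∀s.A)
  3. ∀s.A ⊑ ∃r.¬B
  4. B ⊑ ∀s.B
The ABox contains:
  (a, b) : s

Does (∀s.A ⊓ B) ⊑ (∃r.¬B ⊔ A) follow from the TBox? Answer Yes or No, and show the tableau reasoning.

Yes

1. (∀s.A ⊓ B) ⊑ (∃r.¬B ⊔ A)  ⇔  ((∀s.A ⊓ B) ⊓ (∀r.B ⊓ ¬A)) unsat w.r.t. T
   all branches close; clash {A, ¬A} at an ∃-successor
2. Hence (∀s.A ⊓ B) ⊑ (∃r.¬B ⊔ A): entailed.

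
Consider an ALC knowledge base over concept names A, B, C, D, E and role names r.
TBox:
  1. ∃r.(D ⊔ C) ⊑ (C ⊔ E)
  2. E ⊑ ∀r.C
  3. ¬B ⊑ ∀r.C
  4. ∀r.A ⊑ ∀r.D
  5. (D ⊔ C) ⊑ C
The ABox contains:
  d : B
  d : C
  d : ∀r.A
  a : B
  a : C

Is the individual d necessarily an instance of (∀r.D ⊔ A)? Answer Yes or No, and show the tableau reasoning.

Yes

1. d : (∀r.D ⊔ A)?  L(d) = {B, C, ∀r.A} ∪ {(∃r.¬D ⊓ ¬A)}
   clash {D, ¬D} at an ∃-successor — d ∈ (∀r.D ⊔ A)
2. Hence d : (∀r.D ⊔ A): entailed.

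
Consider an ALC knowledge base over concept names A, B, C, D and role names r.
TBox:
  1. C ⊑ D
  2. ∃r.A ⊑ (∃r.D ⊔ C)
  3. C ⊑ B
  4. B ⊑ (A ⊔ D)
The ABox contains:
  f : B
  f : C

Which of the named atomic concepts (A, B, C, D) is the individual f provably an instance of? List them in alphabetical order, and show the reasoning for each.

{B, C, D}

1. f : A?  L(f) = {B, C} ∪ {¬A}
   apply at f: C⊑D; B⊑(A ⊔ D)
   open: L(f) ⊇ {B, C, D, ¬A, ∀r.¬A} — f ∉ A possible
2. f : B?  L(f) = {B, C} ∪ {¬B}
   clash {B, ¬B} at f — f ∈ B
3. f : C?  L(f) = {B, C} ∪ {¬C}
   clash {C, ¬C} at f — f ∈ C
4. f : D?  L(f) = {B, C} ∪ {¬D}
   clash {D, ¬D} at f — f ∈ D
5. Entailed for f: {B, C, D}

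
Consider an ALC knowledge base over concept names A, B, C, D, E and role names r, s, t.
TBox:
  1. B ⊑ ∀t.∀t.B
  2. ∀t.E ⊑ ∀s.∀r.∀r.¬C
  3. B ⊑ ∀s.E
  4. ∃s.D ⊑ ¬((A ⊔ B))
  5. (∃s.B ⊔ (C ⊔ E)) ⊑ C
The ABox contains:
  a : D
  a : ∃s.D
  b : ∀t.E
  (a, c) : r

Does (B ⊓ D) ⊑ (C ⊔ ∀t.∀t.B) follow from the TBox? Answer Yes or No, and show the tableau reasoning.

1. (B ⊓ D) ⊑ (C ⊔ ∀t.∀t.B)  ⇔  ((B ⊓ D) ⊓ (¬C ⊓ ∃t.∃t.¬B)) unsat w.r.t. T
   all branches close; clash {B, ¬B} at x₀
2. Hence (B ⊓ D) ⊑ (C ⊔ ∀t.∀t.B): entailed.

Yes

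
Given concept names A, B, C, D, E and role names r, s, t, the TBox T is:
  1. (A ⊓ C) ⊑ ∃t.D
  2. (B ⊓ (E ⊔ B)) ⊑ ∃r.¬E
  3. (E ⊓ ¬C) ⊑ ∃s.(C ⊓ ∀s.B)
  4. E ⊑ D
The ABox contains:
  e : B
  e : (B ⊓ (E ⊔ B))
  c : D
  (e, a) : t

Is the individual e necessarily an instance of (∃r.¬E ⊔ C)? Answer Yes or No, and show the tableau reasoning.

Yes

1. e : (∃r.¬E ⊔ C)?  L(e) = {B, (B ⊓ (E ⊔ B))} ∪ {(∀r.E ⊓ ¬C)}
   clash {E, ¬E} at an ∃-successor — e ∈ (∃r.¬E ⊔ C)
2. Hence e : (∃r.¬E ⊔ C): entailed.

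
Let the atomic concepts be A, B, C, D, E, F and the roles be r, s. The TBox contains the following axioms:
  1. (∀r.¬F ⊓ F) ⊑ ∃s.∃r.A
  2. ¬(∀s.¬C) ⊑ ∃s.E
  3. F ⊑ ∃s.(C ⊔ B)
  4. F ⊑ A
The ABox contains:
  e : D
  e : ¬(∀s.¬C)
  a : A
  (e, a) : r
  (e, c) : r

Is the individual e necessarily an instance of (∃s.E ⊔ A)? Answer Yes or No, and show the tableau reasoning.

Yes

1. e : (∃s.E ⊔ A)?  L(e) = {D, ¬(∀s.¬C)} ∪ {(∀s.¬E ⊓ ¬A)}
   clash {A, ¬A} at e — e ∈ (∃s.E ⊔ A)
2. Hence e : (∃s.E ⊔ A): entailed.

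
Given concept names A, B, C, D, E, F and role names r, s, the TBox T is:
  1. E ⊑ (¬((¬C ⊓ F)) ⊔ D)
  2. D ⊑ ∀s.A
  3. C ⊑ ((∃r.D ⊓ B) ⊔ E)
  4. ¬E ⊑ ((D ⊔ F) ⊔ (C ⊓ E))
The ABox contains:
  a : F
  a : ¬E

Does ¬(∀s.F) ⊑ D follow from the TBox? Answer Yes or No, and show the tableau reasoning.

1. ¬(∀s.F) ⊑ D  ⇔  (∃s.¬F ⊓ ¬D) unsat w.r.t. T
   open: L(x₀) ⊇ {E, ¬C, ¬D, ¬F, ∃s.¬F} (+ ∃-successors)
2. Hence ¬(∀s.F) ⊑ D: not entailed.

No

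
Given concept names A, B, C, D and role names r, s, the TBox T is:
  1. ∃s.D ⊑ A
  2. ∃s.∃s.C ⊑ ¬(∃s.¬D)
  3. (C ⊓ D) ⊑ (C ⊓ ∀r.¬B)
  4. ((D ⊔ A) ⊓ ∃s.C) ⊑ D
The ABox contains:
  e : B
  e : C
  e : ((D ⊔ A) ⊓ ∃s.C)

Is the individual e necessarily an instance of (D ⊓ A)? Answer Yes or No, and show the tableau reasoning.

1. e : (D ⊓ A)?  L(e) = {B, C, ((D ⊔ A) ⊓ ∃s.C)} ∪ {(¬D ⊔ ¬A)}
   apply at e: ((D ⊔ A) ⊓ ∃s.C)⊑D
   open: L(e) ⊇ {B, C, D, ¬A, ∀r.¬B, …} (+ ∃-successors) — e ∉ (D ⊓ A) possible
2. Hence e : (D ⊓ A): not entailed.

No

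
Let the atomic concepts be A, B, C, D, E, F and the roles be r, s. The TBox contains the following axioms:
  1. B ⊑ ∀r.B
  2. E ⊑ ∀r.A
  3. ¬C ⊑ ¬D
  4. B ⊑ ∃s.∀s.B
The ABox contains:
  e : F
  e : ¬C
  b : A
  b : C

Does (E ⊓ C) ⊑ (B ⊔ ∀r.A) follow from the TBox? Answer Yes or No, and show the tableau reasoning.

1. (E ⊓ C) ⊑ (B ⊔ ∀r.A)  ⇔  ((E ⊓ C) ⊓ (¬B ⊓ ∃r.¬A)) unsat w.r.t. T
   all branches close; clash {A, ¬A} at an ∃-successor
2. Hence (E ⊓ C) ⊑ (B ⊔ ∀r.A): entailed.

Yes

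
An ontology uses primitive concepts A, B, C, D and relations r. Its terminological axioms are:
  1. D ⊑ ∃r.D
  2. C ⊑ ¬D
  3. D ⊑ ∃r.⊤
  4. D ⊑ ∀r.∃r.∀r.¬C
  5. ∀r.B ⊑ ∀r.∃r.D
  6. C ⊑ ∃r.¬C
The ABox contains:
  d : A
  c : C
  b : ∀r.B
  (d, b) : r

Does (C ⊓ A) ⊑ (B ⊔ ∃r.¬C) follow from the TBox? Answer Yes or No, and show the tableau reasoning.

1. (C ⊓ A) ⊑ (B ⊔ ∃r.¬C)  ⇔  ((C ⊓ A) ⊓ (¬B ⊓ ∀r.C)) unsat w.r.t. T
   all branches close; clash {C, ¬C} at an ∃-successor
2. Hence (C ⊓ A) ⊑ (B ⊔ ∃r.¬C): entailed.

Yes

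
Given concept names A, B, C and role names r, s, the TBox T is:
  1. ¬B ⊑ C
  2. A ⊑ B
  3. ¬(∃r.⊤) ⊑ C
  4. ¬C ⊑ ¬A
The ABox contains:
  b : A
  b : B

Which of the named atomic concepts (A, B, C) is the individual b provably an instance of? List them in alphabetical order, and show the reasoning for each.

1. b : A?  L(b) = {A, B} ∪ {¬A}
   clash {A, ¬A} at b — b ∈ A
2. b : B?  L(b) = {A, B} ∪ {¬B}
   clash {B, ¬B} at b — b ∈ B
3. b : C?  L(b) = {A, B} ∪ {¬C}
   clash {A, ¬A} at b — b ∈ C
4. Entailed for b: {A, B, C}

{A, B, C}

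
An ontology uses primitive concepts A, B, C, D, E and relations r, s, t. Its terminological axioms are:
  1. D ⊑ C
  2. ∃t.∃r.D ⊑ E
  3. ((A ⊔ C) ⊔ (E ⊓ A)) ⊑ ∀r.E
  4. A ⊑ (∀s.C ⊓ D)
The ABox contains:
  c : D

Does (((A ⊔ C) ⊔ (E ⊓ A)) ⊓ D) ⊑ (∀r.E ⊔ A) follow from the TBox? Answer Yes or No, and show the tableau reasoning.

Yes

1. (((A ⊔ C) ⊔ (E ⊓ A)) ⊓ D) ⊑ (∀r.E ⊔ A)  ⇔  ((((A ⊔ C) ⊔ (E ⊓ A)) ⊓ D) ⊓ (∃r.¬E ⊓ ¬A)) unsat w.r.t. T
   all branches close; clash {A, ¬A} at x₀
2. Hence (((A ⊔ C) ⊔ (E ⊓ A)) ⊓ D) ⊑ (∀r.E ⊔ A): entailed.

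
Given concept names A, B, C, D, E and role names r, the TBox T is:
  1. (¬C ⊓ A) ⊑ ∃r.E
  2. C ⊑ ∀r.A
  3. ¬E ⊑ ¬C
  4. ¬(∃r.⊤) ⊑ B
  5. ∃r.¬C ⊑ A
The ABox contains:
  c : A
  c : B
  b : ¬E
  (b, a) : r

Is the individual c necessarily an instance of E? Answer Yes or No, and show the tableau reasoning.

No

1. c : E?  L(c) = {A, B} ∪ {¬E}
   apply at c: ¬E⊑¬C
   open: L(c) ⊇ {A, B, ¬C, ¬E, ∃r.E} (+ ∃-successors) — c ∉ E possible
2. Hence c : E: not entailed.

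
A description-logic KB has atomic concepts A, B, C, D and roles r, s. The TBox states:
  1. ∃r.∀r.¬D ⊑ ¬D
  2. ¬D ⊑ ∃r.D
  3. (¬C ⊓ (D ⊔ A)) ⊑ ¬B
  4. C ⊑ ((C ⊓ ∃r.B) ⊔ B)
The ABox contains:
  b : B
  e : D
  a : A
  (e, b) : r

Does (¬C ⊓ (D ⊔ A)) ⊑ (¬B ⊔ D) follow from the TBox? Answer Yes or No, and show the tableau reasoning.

Yes

1. (¬C ⊓ (D ⊔ A)) ⊑ (¬B ⊔ D)  ⇔  ((¬C ⊓ (D ⊔ A)) ⊓ (B ⊓ ¬D)) unsat w.r.t. T
   all branches close; clash {B, ¬B} at x₀
2. Hence (¬C ⊓ (D ⊔ A)) ⊑ (¬B ⊔ D): entailed.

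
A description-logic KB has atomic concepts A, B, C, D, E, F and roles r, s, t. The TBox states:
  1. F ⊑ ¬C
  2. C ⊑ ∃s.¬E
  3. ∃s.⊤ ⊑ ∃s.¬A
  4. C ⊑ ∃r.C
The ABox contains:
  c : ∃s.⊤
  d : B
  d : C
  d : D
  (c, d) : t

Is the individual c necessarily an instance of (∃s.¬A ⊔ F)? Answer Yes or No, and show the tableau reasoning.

1. c : (∃s.¬A ⊔ F)?  L(c) = {∃s.⊤} ∪ {(∀s.A ⊓ ¬F)}
   clash {A, ¬A} at an ∃-successor — c ∈ (∃s.¬A ⊔ F)
2. Hence c : (∃s.¬A ⊔ F): entailed.

Yes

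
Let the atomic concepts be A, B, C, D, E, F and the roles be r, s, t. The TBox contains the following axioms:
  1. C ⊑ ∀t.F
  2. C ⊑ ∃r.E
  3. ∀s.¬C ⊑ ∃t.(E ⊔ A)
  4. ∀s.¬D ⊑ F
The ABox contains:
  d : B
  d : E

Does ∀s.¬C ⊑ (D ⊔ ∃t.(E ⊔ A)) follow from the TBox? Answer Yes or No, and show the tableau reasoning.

1. ∀s.¬C ⊑ (D ⊔ ∃t.(E ⊔ A))  ⇔  (∀s.¬C ⊓ (¬D ⊓ ∀t.(¬E ⊓ ¬A))) unsat w.r.t. T
   all branches close; clash {A, ¬A} at an ∃-successor
2. Hence ∀s.¬C ⊑ (D ⊔ ∃t.(E ⊔ A)): entailed.

Yes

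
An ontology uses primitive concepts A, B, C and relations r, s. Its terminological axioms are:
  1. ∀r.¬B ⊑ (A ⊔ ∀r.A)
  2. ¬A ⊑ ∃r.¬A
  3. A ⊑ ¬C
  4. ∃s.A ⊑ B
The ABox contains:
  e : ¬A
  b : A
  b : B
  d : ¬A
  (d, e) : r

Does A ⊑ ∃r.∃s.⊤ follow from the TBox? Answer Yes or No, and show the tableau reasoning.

1. A ⊑ ∃r.∃s.⊤  ⇔  (A ⊓ ∀r.∀s.⊥) unsat w.r.t. T
   apply at x₀: A⊑¬C
   open: L(x₀) ⊇ {A, ¬C, ∀r.∀s.⊥, ∀s.¬A, ∃r.B} (+ ∃-successors)
2. Hence A ⊑ ∃r.∃s.⊤: not entailed.

No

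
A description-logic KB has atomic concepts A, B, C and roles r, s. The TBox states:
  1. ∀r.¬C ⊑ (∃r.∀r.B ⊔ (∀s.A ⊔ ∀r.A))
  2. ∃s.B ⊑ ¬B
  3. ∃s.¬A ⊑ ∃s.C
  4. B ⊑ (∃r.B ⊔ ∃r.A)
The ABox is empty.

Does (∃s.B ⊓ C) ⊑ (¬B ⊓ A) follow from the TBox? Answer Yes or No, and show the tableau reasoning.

1. (∃s.B ⊓ C) ⊑ (¬B ⊓ A)  ⇔  ((∃s.B ⊓ C) ⊓ (B ⊔ ¬A)) unsat w.r.t. T
   apply at x₀: ∃s.B⊑¬B
   open: L(x₀) ⊇ {C, ¬A, ¬B, ∀s.A, ∃r.C, …} (+ ∃-successors)
2. Hence (∃s.B ⊓ C) ⊑ (¬B ⊓ A): not entailed.

No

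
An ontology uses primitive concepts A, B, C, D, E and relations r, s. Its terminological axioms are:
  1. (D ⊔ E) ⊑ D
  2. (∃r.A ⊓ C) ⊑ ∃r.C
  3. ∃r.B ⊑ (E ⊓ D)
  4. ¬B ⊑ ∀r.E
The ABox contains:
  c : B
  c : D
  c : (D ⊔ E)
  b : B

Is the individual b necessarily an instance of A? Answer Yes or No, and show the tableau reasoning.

No

1. b : A?  L(b) = {B} ∪ {¬A}
   open: L(b) ⊇ {B, ¬A, ¬D, ¬E, ∀r.¬A, …} — b ∉ A possible
2. Hence b : A: not entailed.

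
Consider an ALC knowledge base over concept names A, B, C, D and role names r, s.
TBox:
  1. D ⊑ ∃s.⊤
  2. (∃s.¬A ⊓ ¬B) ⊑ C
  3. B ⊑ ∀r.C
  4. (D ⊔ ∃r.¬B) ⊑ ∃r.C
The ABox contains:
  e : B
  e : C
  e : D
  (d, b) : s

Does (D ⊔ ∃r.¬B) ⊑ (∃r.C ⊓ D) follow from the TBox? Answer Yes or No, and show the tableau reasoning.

1. (D ⊔ ∃r.¬B) ⊑ (∃r.C ⊓ D)  ⇔  ((D ⊔ ∃r.¬B) ⊓ (∀r.¬C ⊔ ¬D)) unsat w.r.t. T
   apply at x₀: (D ⊔ ∃r.¬B)⊑∃r.C
   open: L(x₀) ⊇ {¬B, ¬D, ∀s.A, ∃r.C, ∃r.¬B} (+ ∃-successors)
2. Hence (D ⊔ ∃r.¬B) ⊑ (∃r.C ⊓ D): not entailed.

No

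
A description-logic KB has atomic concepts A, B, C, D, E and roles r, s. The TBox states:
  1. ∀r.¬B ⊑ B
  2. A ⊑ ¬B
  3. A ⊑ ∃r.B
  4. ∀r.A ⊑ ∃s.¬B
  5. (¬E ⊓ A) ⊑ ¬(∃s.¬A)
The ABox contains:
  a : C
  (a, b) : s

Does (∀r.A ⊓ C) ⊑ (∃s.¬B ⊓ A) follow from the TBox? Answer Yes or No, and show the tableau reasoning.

1. (∀r.A ⊓ C) ⊑ (∃s.¬B ⊓ A)  ⇔  ((∀r.A ⊓ C) ⊓ (∀s.B ⊔ ¬A)) unsat w.r.t. T
   apply at x₀: ∀r.A⊑∃s.¬B
   open: L(x₀) ⊇ {B, C, ¬A, ∀r.A, ∃s.¬B} (+ ∃-successors)
2. Hence (∀r.A ⊓ C) ⊑ (∃s.¬B ⊓ A): not entailed.

No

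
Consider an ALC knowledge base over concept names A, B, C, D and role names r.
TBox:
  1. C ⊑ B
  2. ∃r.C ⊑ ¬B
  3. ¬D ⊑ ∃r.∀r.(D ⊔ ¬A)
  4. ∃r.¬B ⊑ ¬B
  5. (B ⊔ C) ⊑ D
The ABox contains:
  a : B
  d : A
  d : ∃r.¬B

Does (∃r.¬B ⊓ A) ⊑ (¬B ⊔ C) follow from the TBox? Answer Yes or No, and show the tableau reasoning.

Yes

1. (∃r.¬B ⊓ A) ⊑ (¬B ⊔ C)  ⇔  ((∃r.¬B ⊓ A) ⊓ (B ⊓ ¬C)) unsat w.r.t. T
   all branches close; clash {B, ¬B} at x₀
2. Hence (∃r.¬B ⊓ A) ⊑ (¬B ⊔ C): entailed.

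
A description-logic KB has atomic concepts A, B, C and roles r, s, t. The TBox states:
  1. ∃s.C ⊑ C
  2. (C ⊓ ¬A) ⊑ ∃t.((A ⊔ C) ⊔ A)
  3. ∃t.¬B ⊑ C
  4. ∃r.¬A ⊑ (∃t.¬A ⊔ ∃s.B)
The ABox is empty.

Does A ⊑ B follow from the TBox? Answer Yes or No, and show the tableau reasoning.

No

1. A ⊑ B  ⇔  (A ⊓ ¬B) unsat w.r.t. T
   open: L(x₀) ⊇ {A, ¬B, ∀r.A, ∀s.¬C, ∀t.B}
2. Hence A ⊑ B: not entailed.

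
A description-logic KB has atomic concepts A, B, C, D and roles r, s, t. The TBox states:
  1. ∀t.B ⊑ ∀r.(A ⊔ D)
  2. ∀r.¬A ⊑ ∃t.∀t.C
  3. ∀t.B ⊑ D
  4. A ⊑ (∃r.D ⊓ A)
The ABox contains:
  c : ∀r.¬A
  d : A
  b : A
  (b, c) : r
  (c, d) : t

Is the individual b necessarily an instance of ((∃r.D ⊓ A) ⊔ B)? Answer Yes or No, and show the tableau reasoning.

Yes

1. b : ((∃r.D ⊓ A) ⊔ B)?  L(b) = {A} ∪ {((∀r.¬D ⊔ ¬A) ⊓ ¬B)}
   clash {A, ¬A} at b — b ∈ ((∃r.D ⊓ A) ⊔ B)
2. Hence b : ((∃r.D ⊓ A) ⊔ B): entailed.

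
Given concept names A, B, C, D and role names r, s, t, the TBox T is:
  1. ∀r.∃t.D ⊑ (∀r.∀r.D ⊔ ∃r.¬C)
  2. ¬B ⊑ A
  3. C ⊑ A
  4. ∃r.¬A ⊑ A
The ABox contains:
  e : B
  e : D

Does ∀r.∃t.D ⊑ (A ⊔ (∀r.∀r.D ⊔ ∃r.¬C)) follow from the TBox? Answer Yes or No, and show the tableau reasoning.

1. ∀r.∃t.D ⊑ (A ⊔ (∀r.∀r.D ⊔ ∃r.¬C))  ⇔  (∀r.∃t.D ⊓ (¬A ⊓ (∃r.∃r.¬D ⊓ ∀r.C))) unsat w.r.t. T
   all branches close; clash {A, ¬A} at x₀
2. Hence ∀r.∃t.D ⊑ (A ⊔ (∀r.∀r.D ⊔ ∃r.¬C)): entailed.

Yes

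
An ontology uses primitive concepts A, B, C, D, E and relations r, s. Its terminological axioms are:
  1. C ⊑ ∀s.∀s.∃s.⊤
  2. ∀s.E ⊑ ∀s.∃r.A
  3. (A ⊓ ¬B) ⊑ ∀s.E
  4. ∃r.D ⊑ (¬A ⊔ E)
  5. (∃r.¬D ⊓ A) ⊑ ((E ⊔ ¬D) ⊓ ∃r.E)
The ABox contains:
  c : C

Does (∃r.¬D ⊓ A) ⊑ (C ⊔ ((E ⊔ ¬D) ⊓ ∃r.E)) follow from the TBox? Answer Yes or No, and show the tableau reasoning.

1. (∃r.¬D ⊓ A) ⊑ (C ⊔ ((E ⊔ ¬D) ⊓ ∃r.E))  ⇔  ((∃r.¬D ⊓ A) ⊓ (¬C ⊓ ((¬E ⊓ D) ⊔ ∀r.¬E))) unsat w.r.t. T
   all branches close; clash {E, ¬E} at an ∃-successor
2. Hence (∃r.¬D ⊓ A) ⊑ (C ⊔ ((E ⊔ ¬D) ⊓ ∃r.E)): entailed.

Yes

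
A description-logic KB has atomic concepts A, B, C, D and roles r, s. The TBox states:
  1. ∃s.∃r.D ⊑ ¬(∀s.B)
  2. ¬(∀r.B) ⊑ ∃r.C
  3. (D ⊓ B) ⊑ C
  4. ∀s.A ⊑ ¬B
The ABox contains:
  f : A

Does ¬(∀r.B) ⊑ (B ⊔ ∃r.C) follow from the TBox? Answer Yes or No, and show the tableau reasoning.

1. ¬(∀r.B) ⊑ (B ⊔ ∃r.C)  ⇔  (∃r.¬B ⊓ (¬B ⊓ ∀r.¬C)) unsat w.r.t. T
   all branches close; clash {C, ¬C} at an ∃-successor
2. Hence ¬(∀r.B) ⊑ (B ⊔ ∃r.C): entailed.

Yes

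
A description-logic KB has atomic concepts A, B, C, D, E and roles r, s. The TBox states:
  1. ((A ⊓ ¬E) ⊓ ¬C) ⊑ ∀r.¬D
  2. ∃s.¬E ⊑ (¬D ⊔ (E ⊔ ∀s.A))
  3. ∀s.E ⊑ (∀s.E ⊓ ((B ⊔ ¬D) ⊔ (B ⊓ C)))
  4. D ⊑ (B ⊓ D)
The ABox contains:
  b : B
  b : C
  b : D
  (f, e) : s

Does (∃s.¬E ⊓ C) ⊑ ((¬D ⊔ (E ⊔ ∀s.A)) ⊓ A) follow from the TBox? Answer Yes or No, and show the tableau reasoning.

No

1. (∃s.¬E ⊓ C) ⊑ ((¬D ⊔ (E ⊔ ∀s.A)) ⊓ A)  ⇔  ((∃s.¬E ⊓ C) ⊓ ((D ⊓ (¬E ⊓ ∃s.¬A)) ⊔ ¬A)) unsat w.r.t. T
   apply at x₀: ∃s.¬E⊑(¬D ⊔ (E ⊔ ∀s.A))
   open: L(x₀) ⊇ {C, ¬A, ¬D, ∃s.¬E} (+ ∃-successors)
2. Hence (∃s.¬E ⊓ C) ⊑ ((¬D ⊔ (E ⊔ ∀s.A)) ⊓ A): not entailed.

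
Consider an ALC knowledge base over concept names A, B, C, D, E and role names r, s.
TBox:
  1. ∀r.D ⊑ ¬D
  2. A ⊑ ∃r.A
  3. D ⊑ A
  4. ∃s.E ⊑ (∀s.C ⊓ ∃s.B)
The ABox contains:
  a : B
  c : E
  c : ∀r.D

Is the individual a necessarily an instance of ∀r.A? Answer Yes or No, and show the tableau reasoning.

1. a : ∀r.A?  L(a) = {B} ∪ {∃r.¬A}
   open: L(a) ⊇ {B, ¬A, ¬D, ∀s.¬E, ∃r.¬A} (+ ∃-successors) — a ∉ ∀r.A possible
2. Hence a : ∀r.A: not entailed.

No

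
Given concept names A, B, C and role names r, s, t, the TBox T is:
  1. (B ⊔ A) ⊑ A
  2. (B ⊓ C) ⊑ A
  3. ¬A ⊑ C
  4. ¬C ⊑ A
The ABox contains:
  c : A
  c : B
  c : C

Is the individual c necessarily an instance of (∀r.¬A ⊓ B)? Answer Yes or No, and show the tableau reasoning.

No

1. c : (∀r.¬A ⊓ B)?  L(c) = {A, B, C} ∪ {(∃r.A ⊔ ¬B)}
   open: L(c) ⊇ {A, B, C, ∃r.A} (+ ∃-successors) — c ∉ (∀r.¬A ⊓ B) possible
2. Hence c : (∀r.¬A ⊓ B): not entailed.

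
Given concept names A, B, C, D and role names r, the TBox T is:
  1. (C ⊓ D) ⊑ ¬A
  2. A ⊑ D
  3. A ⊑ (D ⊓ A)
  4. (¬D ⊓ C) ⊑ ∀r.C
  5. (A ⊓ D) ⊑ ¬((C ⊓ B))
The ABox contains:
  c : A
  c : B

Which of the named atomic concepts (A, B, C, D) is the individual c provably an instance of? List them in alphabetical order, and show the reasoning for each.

1. c : A?  L(c) = {A, B} ∪ {¬A}
   clash {A, ¬A} at c — c ∈ A
2. c : B?  L(c) = {A, B} ∪ {¬B}
   clash {B, ¬B} at c — c ∈ B
3. c : C?  L(c) = {A, B} ∪ {¬C}
   apply at c: A⊑D; A⊑(D ⊓ A)
   open: L(c) ⊇ {A, B, D, ¬C} — c ∉ C possible
4. c : D?  L(c) = {A, B} ∪ {¬D}
   clash {D, ¬D} at c — c ∈ D
5. Entailed for c: {A, B, D}

{A, B, D}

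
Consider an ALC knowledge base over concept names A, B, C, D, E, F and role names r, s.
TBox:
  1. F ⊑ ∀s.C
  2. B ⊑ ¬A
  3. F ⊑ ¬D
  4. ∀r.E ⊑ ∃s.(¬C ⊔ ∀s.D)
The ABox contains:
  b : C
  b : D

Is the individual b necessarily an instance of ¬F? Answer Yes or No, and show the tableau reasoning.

Yes

1. b : ¬F?  L(b) = {C, D} ∪ {F}
   clash {D, ¬D} at b — b ∈ ¬F
2. Hence b : ¬F: entailed.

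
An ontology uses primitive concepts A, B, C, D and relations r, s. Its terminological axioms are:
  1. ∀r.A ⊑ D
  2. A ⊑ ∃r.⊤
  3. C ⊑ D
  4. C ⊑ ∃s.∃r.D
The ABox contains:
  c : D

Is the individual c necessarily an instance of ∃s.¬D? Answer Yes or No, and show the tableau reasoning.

1. c : ∃s.¬D?  L(c) = {D} ∪ {∀s.D}
   open: L(c) ⊇ {D, ¬A, ¬C, ∀s.D} — c ∉ ∃s.¬D possible
2. Hence c : ∃s.¬D: not entailed.

No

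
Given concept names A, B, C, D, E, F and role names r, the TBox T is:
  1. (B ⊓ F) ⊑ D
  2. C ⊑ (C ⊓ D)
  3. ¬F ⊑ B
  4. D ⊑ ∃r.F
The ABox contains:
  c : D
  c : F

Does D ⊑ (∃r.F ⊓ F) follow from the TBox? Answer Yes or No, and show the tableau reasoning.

1. D ⊑ (∃r.F ⊓ F)  ⇔  (D ⊓ (∀r.¬F ⊔ ¬F)) unsat w.r.t. T
   apply at x₀: D⊑∃r.F
   open: L(x₀) ⊇ {B, D, ¬C, ¬F, ∃r.F} (+ ∃-successors)
2. Hence D ⊑ (∃r.F ⊓ F): not entailed.

No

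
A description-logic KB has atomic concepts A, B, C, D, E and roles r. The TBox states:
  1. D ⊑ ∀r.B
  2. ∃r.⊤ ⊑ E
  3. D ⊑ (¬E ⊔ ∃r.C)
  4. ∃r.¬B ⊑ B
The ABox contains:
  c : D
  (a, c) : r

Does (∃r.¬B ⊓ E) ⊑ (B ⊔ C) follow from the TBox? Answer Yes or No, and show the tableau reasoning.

Yes

1. (∃r.¬B ⊓ E) ⊑ (B ⊔ C)  ⇔  ((∃r.¬B ⊓ E) ⊓ (¬B ⊓ ¬C)) unsat w.r.t. T
   all branches close; clash {B, ¬B} at an ∃-successor
2. Hence (∃r.¬B ⊓ E) ⊑ (B ⊔ C): entailed.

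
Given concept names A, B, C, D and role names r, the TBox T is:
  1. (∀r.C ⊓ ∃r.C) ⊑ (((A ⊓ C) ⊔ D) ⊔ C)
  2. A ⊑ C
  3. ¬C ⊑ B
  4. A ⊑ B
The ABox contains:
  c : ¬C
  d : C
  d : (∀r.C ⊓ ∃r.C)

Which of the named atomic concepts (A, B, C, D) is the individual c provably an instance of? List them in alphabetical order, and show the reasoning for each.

1. c : A?  L(c) = {¬C} ∪ {¬A}
   apply at c: ¬C⊑B
   open: L(c) ⊇ {B, ¬A, ¬C, ∃r.¬C} (+ ∃-successors) — c ∉ A possible
2. c : B?  L(c) = {¬C} ∪ {¬B}
   clash {B, ¬B} at c — c ∈ B
3. c : C?  L(c) = {¬C} ∪ {¬C}
   apply at c: ¬C⊑B
   open: L(c) ⊇ {B, ¬A, ¬C, ∃r.¬C} (+ ∃-successors) — c ∉ C possible
4. c : D?  L(c) = {¬C} ∪ {¬D}
   apply at c: ¬C⊑B
   open: L(c) ⊇ {B, ¬A, ¬C, ¬D, ∃r.¬C} (+ ∃-successors) — c ∉ D possible
5. Entailed for c: {B}

{B}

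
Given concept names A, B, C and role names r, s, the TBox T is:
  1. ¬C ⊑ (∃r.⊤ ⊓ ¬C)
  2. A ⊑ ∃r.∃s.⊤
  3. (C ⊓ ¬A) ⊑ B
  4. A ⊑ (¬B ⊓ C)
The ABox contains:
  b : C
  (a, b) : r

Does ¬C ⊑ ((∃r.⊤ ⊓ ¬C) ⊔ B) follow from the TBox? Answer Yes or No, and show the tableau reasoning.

1. ¬C ⊑ ((∃r.⊤ ⊓ ¬C) ⊔ B)  ⇔  (¬C ⊓ ((∀r.⊥ ⊔ C) ⊓ ¬B)) unsat w.r.t. T
   all branches close; clash {C, ¬C} at x₀
2. Hence ¬C ⊑ ((∃r.⊤ ⊓ ¬C) ⊔ B): entailed.

Yes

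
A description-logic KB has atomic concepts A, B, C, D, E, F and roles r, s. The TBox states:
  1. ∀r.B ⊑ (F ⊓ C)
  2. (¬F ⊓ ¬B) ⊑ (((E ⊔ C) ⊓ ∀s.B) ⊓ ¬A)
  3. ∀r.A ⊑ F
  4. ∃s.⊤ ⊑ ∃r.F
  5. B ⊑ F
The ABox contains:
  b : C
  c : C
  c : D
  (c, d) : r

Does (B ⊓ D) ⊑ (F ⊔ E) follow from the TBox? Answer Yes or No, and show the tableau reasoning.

1. (B ⊓ D) ⊑ (F ⊔ E)  ⇔  ((B ⊓ D) ⊓ (¬F ⊓ ¬E)) unsat w.r.t. T
   all branches close; clash {F, ¬F} at x₀
2. Hence (B ⊓ D) ⊑ (F ⊔ E): entailed.

Yes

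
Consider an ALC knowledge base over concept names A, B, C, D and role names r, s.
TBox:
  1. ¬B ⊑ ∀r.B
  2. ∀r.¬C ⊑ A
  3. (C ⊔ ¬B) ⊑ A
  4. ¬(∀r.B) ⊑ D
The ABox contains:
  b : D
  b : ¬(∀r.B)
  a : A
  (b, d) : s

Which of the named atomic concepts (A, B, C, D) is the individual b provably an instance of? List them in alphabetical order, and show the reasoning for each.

{B, D}

1. b : A?  L(b) = {D, ¬(∀r.B)} ∪ {¬A}
   open: L(b) ⊇ {B, D, ¬A, ¬C, ∃r.C, …} (+ ∃-successors) — b ∉ A possible
2. b : B?  L(b) = {D, ¬(∀r.B)} ∪ {¬B}
   clash {B, ¬B} at an ∃-successor — b ∈ B
3. b : C?  L(b) = {D, ¬(∀r.B)} ∪ {¬C}
   open: L(b) ⊇ {B, D, ¬C, ∃r.C, ∃r.¬B} (+ ∃-successors) — b ∉ C possible
4. b : D?  L(b) = {D, ¬(∀r.B)} ∪ {¬D}
   clash {D, ¬D} at b — b ∈ D
5. Entailed for b: {B, D}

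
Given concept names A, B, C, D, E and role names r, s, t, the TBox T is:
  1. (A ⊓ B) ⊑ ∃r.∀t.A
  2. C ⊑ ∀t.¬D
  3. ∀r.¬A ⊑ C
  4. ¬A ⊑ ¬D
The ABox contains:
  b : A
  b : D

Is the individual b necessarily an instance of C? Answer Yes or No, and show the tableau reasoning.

No

1. b : C?  L(b) = {A, D} ∪ {¬C}
   open: L(b) ⊇ {A, D, ¬B, ¬C, ∃r.A} (+ ∃-successors) — b ∉ C possible
2. Hence b : C: not entailed.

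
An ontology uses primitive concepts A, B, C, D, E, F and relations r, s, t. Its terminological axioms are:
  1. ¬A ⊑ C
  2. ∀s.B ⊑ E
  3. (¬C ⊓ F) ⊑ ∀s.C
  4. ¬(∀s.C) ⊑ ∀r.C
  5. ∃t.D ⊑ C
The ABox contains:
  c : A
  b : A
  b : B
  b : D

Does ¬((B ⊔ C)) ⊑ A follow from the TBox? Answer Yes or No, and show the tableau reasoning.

1. ¬((B ⊔ C)) ⊑ A  ⇔  ((¬B ⊓ ¬C) ⊓ ¬A) unsat w.r.t. T
   all branches close; clash {C, ¬C} at x₀
2. Hence ¬((B ⊔ C)) ⊑ A: entailed.

Yes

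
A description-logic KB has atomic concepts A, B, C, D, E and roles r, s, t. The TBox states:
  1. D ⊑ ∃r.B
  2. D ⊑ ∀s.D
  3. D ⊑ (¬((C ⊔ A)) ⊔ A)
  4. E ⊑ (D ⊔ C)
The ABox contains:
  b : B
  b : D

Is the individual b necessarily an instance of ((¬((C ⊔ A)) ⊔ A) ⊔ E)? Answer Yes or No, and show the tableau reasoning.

Yes

1. b : ((¬((C ⊔ A)) ⊔ A) ⊔ E)?  L(b) = {B, D} ∪ {(((C ⊔ A) ⊓ ¬A) ⊓ ¬E)}
   clash {A, ¬A} at b — b ∈ ((¬((C ⊔ A)) ⊔ A) ⊔ E)
2. Hence b : ((¬((C ⊔ A)) ⊔ A) ⊔ E): entailed.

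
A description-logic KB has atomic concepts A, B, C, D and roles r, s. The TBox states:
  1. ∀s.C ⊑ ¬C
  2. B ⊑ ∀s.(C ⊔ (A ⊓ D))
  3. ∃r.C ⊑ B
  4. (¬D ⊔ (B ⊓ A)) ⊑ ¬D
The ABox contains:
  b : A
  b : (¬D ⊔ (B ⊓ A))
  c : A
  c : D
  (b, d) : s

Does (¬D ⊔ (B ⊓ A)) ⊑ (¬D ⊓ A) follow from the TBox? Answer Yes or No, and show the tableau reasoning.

1. (¬D ⊔ (B ⊓ A)) ⊑ (¬D ⊓ A)  ⇔  ((¬D ⊔ (B ⊓ A)) ⊓ (D ⊔ ¬A)) unsat w.r.t. T
   apply at x₀: (¬D ⊔ (B ⊓ A))⊑¬D
   open: L(x₀) ⊇ {¬A, ¬B, ¬D, ∀r.¬C, ∃s.¬C} (+ ∃-successors)
2. Hence (¬D ⊔ (B ⊓ A)) ⊑ (¬D ⊓ A): not entailed.

No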